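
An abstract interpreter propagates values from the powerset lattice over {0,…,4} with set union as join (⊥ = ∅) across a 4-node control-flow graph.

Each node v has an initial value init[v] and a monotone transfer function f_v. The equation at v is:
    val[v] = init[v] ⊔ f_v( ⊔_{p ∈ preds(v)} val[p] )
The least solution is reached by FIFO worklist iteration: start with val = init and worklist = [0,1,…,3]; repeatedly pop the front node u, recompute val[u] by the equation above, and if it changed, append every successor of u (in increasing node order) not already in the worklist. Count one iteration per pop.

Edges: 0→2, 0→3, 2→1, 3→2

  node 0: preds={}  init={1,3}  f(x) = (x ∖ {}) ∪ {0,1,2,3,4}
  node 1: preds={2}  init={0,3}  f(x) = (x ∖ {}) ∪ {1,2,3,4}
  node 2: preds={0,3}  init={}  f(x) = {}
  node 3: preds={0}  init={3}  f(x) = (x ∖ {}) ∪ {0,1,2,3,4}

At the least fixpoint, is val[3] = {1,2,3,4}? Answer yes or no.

Trace (5 dequeues):
  [1] u=0 | in {} | out {0,1,2,3,4} | prev {1,3} | push {}
  [2] u=1 | in {} | out {0,1,2,3,4} | prev {0,3} | push {}
  [3] u=2 | in {0,1,2,3,4} | out {} | ==
  [4] u=3 | in {0,1,2,3,4} | out {0,1,2,3,4} | prev {3} | push {2}
  [5] u=2 | in {0,1,2,3,4} | out {} | ==

Converged values:
  [0] {0,1,2,3,4}
  [1] {0,1,2,3,4}
  [2] {}
  [3] {0,1,2,3,4}

no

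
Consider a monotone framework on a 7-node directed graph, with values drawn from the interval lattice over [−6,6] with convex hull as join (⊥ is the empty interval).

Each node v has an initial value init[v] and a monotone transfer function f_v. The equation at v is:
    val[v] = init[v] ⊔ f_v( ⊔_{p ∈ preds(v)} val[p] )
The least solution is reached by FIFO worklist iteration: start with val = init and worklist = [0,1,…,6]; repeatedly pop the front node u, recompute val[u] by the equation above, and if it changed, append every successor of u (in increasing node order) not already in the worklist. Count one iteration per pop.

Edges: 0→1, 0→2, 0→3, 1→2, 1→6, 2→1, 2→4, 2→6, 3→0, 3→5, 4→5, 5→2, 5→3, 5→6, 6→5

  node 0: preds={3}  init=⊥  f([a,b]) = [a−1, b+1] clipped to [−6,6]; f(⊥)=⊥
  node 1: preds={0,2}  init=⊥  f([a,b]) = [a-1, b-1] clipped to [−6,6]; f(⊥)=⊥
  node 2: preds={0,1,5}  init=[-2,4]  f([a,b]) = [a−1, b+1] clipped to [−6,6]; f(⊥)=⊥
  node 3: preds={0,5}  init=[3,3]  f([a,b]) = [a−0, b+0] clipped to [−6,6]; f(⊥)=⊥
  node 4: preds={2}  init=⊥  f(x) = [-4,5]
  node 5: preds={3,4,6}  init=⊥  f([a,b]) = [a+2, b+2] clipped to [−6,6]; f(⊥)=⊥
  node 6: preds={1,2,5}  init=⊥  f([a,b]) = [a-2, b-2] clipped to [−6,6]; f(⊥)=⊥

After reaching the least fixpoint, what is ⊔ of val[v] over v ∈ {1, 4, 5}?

[-6,6]

Worklist (32 pops):
  #1 pop 0: in=[3,3] → [2,4] (was ⊥); enqueue []
  #2 pop 1: in=[-2,4] → [-3,3] (was ⊥); enqueue []
  #3 pop 2: in=[-3,4] → [-4,5] (was [-2,4]); enqueue [1]
  #4 pop 3: in=[2,4] → [2,4] (was [3,3]); enqueue [0]
  #5 pop 4: in=[-4,5] → [-4,5] (was ⊥); enqueue []
  #6 pop 5: in=[-4,5] → [-2,6] (was ⊥); enqueue [2,3]
  #7 pop 6: in=[-4,6] → [-6,4] (was ⊥); enqueue [5]
  #8 pop 1: in=[-4,5] → [-5,4] (was [-3,3]); enqueue [6]
  #9 pop 0: in=[2,4] → [1,5] (was [2,4]); enqueue [1]
  #10 pop 2: in=[-5,6] → [-6,6] (was [-4,5]); enqueue [4]
  #11 pop 3: in=[-2,6] → [-2,6] (was [2,4]); enqueue [0]
  #12 pop 5: in=[-6,6] → [-4,6] (was [-2,6]); enqueue [2,3]
  #13 pop 6: in=[-6,6] → [-6,4] (no change)
  #14 pop 1: in=[-6,6] → [-6,5] (was [-5,4]); enqueue [6]
  #15 pop 4: in=[-6,6] → [-4,5] (no change)
  #16 pop 0: in=[-2,6] → [-3,6] (was [1,5]); enqueue [1]
  #17 pop 2: in=[-6,6] → [-6,6] (no change)
  #18 pop 3: in=[-4,6] → [-4,6] (was [-2,6]); enqueue [0,5]
  #19 pop 6: in=[-6,6] → [-6,4] (no change)
  #20 pop 1: in=[-6,6] → [-6,5] (no change)
  #21 pop 0: in=[-4,6] → [-5,6] (was [-3,6]); enqueue [1,2,3]
  #22 pop 5: in=[-6,6] → [-4,6] (no change)
  #23 pop 1: in=[-6,6] → [-6,5] (no change)
  #24 pop 2: in=[-6,6] → [-6,6] (no change)
  #25 pop 3: in=[-5,6] → [-5,6] (was [-4,6]); enqueue [0,5]
  #26 pop 0: in=[-5,6] → [-6,6] (was [-5,6]); enqueue [1,2,3]
  #27 pop 5: in=[-6,6] → [-4,6] (no change)
  #28 pop 1: in=[-6,6] → [-6,5] (no change)
  #29 pop 2: in=[-6,6] → [-6,6] (no change)
  #30 pop 3: in=[-6,6] → [-6,6] (was [-5,6]); enqueue [0,5]
  #31 pop 0: in=[-6,6] → [-6,6] (no change)
  #32 pop 5: in=[-6,6] → [-4,6] (no change)

Fixpoint:
  val[0] = [-6,6]
  val[1] = [-6,5]
  val[2] = [-6,6]
  val[3] = [-6,6]
  val[4] = [-4,5]
  val[5] = [-4,6]
  val[6] = [-6,4]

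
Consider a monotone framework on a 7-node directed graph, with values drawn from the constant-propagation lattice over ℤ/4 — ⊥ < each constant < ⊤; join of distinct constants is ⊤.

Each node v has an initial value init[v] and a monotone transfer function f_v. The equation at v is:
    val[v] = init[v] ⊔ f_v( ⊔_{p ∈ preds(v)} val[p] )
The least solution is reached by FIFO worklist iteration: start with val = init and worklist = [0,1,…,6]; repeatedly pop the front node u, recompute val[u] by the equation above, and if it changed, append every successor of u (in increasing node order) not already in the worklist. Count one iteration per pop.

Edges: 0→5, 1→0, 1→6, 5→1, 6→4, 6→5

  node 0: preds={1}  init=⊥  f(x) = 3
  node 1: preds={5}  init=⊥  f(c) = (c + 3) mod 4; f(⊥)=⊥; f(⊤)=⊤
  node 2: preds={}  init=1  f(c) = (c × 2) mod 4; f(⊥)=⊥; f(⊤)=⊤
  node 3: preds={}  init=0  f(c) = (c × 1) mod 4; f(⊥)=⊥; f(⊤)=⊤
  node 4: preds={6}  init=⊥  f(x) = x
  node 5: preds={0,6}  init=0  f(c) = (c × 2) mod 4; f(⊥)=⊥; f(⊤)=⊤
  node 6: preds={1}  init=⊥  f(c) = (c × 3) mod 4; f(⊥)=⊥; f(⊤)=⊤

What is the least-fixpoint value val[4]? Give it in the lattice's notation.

⊤

Worklist (15 pops):
  #1 pop 0: in=⊥ → 3 (was ⊥); enqueue []
  #2 pop 1: in=0 → 3 (was ⊥); enqueue [0]
  #3 pop 2: in=⊥ → 1 (no change)
  #4 pop 3: in=⊥ → 0 (no change)
  #5 pop 4: in=⊥ → ⊥ (no change)
  #6 pop 5: in=3 → ⊤ (was 0); enqueue [1]
  #7 pop 6: in=3 → 1 (was ⊥); enqueue [4,5]
  #8 pop 0: in=3 → 3 (no change)
  #9 pop 1: in=⊤ → ⊤ (was 3); enqueue [0,6]
  #10 pop 4: in=1 → 1 (was ⊥); enqueue []
  #11 pop 5: in=⊤ → ⊤ (no change)
  #12 pop 0: in=⊤ → 3 (no change)
  #13 pop 6: in=⊤ → ⊤ (was 1); enqueue [4,5]
  #14 pop 4: in=⊤ → ⊤ (was 1); enqueue []
  #15 pop 5: in=⊤ → ⊤ (no change)

Fixpoint:
  val[0] = 3
  val[1] = ⊤
  val[2] = 1
  val[3] = 0
  val[4] = ⊤
  val[5] = ⊤
  val[6] = ⊤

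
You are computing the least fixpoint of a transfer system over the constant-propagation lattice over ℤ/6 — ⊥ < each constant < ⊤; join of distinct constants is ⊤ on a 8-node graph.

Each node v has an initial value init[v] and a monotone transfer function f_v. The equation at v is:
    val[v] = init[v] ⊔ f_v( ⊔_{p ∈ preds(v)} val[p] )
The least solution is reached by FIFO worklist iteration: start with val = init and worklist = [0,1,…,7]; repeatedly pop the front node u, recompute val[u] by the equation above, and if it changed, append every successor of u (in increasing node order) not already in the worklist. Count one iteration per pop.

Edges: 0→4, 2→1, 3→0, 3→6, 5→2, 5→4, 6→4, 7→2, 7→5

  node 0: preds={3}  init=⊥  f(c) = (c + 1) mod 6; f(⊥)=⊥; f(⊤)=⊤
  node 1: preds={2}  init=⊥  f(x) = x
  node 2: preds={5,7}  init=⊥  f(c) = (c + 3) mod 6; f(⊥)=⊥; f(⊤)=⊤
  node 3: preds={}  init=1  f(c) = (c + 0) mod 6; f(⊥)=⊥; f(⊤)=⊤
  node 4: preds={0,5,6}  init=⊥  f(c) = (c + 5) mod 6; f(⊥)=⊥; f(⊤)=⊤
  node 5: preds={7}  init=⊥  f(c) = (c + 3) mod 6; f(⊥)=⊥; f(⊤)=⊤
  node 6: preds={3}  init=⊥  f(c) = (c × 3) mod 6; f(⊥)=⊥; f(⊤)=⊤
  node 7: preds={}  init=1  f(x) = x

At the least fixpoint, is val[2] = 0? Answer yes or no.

no

Worklist (12 pops):
  #1 pop 0: in=1 → 2 (was ⊥); enqueue []
  #2 pop 1: in=⊥ → ⊥ (no change)
  #3 pop 2: in=1 → 4 (was ⊥); enqueue [1]
  #4 pop 3: in=⊥ → 1 (no change)
  #5 pop 4: in=2 → 1 (was ⊥); enqueue []
  #6 pop 5: in=1 → 4 (was ⊥); enqueue [2,4]
  #7 pop 6: in=1 → 3 (was ⊥); enqueue []
  #8 pop 7: in=⊥ → 1 (no change)
  #9 pop 1: in=4 → 4 (was ⊥); enqueue []
  #10 pop 2: in=⊤ → ⊤ (was 4); enqueue [1]
  #11 pop 4: in=⊤ → ⊤ (was 1); enqueue []
  #12 pop 1: in=⊤ → ⊤ (was 4); enqueue []

Fixpoint:
  val[0] = 2
  val[1] = ⊤
  val[2] = ⊤
  val[3] = 1
  val[4] = ⊤
  val[5] = 4
  val[6] = 3
  val[7] = 1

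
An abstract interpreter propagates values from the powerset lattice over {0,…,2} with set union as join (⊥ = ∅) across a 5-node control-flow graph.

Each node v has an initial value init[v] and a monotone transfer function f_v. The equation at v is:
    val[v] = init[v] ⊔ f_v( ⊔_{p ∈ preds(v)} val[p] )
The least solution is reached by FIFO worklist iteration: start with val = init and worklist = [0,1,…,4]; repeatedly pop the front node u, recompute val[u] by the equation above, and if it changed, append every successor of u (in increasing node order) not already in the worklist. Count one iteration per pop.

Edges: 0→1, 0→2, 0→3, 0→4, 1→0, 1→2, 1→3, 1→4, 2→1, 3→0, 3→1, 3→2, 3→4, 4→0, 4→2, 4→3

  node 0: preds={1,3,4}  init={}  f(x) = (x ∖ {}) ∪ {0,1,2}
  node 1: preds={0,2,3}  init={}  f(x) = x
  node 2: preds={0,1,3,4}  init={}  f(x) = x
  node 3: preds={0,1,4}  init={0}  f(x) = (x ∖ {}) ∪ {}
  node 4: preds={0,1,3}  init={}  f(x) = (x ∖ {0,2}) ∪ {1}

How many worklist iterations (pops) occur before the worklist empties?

Iteration log — 9 steps:
  step 1. node 0  ⊔preds={0}  new={0,1,2}  old={}  +wl: 
  step 2. node 1  ⊔preds={0,1,2}  new={0,1,2}  old={}  +wl: 0
  step 3. node 2  ⊔preds={0,1,2}  new={0,1,2}  old={}  +wl: 1
  step 4. node 3  ⊔preds={0,1,2}  new={0,1,2}  old={0}  +wl: 2
  step 5. node 4  ⊔preds={0,1,2}  new={1}  old={}  +wl: 3
  step 6. node 0  ⊔preds={0,1,2}  new={0,1,2}  stable
  step 7. node 1  ⊔preds={0,1,2}  new={0,1,2}  stable
  step 8. node 2  ⊔preds={0,1,2}  new={0,1,2}  stable
  step 9. node 3  ⊔preds={0,1,2}  new={0,1,2}  stable

Least fixpoint reached:
  node 0: {0,1,2}
  node 1: {0,1,2}
  node 2: {0,1,2}
  node 3: {0,1,2}
  node 4: {1}

9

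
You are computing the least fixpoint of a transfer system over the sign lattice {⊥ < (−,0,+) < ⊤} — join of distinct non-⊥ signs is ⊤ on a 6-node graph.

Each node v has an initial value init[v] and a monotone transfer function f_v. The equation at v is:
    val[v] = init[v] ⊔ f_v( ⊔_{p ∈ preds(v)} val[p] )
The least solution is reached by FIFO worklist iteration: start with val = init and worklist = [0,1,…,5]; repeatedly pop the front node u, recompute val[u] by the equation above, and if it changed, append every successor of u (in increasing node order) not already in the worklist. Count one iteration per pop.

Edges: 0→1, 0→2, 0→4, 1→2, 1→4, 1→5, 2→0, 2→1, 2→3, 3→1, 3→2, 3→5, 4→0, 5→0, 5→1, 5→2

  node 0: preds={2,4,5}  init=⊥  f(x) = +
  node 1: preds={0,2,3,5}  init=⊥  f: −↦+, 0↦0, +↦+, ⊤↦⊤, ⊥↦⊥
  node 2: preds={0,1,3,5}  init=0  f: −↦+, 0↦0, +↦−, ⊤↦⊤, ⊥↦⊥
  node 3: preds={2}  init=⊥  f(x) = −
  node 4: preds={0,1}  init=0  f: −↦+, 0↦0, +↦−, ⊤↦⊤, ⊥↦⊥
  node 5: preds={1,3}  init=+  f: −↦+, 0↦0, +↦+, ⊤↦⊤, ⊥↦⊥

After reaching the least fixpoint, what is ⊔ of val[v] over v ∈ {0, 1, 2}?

Iteration log — 9 steps:
  step 1. node 0  ⊔preds=⊤  new=+  old=⊥  +wl: 
  step 2. node 1  ⊔preds=⊤  new=⊤  old=⊥  +wl: 
  step 3. node 2  ⊔preds=⊤  new=⊤  old=0  +wl: 0,1
  step 4. node 3  ⊔preds=⊤  new=−  old=⊥  +wl: 2
  step 5. node 4  ⊔preds=⊤  new=⊤  old=0  +wl: 
  step 6. node 5  ⊔preds=⊤  new=⊤  old=+  +wl: 
  step 7. node 0  ⊔preds=⊤  new=+  stable
  step 8. node 1  ⊔preds=⊤  new=⊤  stable
  step 9. node 2  ⊔preds=⊤  new=⊤  stable

Least fixpoint reached:
  node 0: +
  node 1: ⊤
  node 2: ⊤
  node 3: −
  node 4: ⊤
  node 5: ⊤

⊤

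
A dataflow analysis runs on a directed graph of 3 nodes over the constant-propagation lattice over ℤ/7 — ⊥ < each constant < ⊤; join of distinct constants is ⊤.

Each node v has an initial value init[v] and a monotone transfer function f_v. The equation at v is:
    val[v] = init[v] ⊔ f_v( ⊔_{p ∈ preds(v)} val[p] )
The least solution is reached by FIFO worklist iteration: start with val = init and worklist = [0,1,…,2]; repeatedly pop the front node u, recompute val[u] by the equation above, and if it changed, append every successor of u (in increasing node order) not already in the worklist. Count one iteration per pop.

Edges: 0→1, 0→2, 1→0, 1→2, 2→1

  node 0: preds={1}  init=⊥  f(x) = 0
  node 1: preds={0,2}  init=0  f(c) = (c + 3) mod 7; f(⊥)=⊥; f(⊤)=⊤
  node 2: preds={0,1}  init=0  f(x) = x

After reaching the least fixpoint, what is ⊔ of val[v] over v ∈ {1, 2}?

⊤

Iteration log — 5 steps:
  step 1. node 0  ⊔preds=0  new=0  old=⊥  +wl: 
  step 2. node 1  ⊔preds=0  new=⊤  old=0  +wl: 0
  step 3. node 2  ⊔preds=⊤  new=⊤  old=0  +wl: 1
  step 4. node 0  ⊔preds=⊤  new=0  stable
  step 5. node 1  ⊔preds=⊤  new=⊤  stable

Least fixpoint reached:
  node 0: 0
  node 1: ⊤
  node 2: ⊤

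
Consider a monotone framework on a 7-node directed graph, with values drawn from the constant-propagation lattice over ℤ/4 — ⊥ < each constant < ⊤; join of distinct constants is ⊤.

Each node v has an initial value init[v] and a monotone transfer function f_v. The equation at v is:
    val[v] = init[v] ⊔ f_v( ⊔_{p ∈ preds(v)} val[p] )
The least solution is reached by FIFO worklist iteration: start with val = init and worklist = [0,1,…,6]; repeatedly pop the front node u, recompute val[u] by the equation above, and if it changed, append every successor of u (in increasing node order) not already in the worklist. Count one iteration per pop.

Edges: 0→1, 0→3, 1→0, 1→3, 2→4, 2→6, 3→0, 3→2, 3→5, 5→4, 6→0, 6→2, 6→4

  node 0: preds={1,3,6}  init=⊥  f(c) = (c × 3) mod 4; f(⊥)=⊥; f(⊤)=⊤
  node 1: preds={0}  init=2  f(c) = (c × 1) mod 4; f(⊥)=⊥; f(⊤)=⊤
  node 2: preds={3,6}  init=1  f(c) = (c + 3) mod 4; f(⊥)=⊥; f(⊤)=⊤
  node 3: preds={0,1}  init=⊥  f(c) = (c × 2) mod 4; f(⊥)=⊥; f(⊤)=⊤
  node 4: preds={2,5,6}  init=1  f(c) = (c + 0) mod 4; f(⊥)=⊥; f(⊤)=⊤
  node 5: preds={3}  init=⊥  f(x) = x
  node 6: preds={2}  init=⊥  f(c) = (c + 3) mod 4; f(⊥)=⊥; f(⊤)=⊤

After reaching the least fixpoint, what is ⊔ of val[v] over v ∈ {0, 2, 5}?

⊤

Worklist (17 pops):
  #1 pop 0: in=2 → 2 (was ⊥); enqueue []
  #2 pop 1: in=2 → 2 (no change)
  #3 pop 2: in=⊥ → 1 (no change)
  #4 pop 3: in=2 → 0 (was ⊥); enqueue [0,2]
  #5 pop 4: in=1 → 1 (no change)
  #6 pop 5: in=0 → 0 (was ⊥); enqueue [4]
  #7 pop 6: in=1 → 0 (was ⊥); enqueue []
  #8 pop 0: in=⊤ → ⊤ (was 2); enqueue [1,3]
  #9 pop 2: in=0 → ⊤ (was 1); enqueue [6]
  #10 pop 4: in=⊤ → ⊤ (was 1); enqueue []
  #11 pop 1: in=⊤ → ⊤ (was 2); enqueue [0]
  #12 pop 3: in=⊤ → ⊤ (was 0); enqueue [2,5]
  #13 pop 6: in=⊤ → ⊤ (was 0); enqueue [4]
  #14 pop 0: in=⊤ → ⊤ (no change)
  #15 pop 2: in=⊤ → ⊤ (no change)
  #16 pop 5: in=⊤ → ⊤ (was 0); enqueue []
  #17 pop 4: in=⊤ → ⊤ (no change)

Fixpoint:
  val[0] = ⊤
  val[1] = ⊤
  val[2] = ⊤
  val[3] = ⊤
  val[4] = ⊤
  val[5] = ⊤
  val[6] = ⊤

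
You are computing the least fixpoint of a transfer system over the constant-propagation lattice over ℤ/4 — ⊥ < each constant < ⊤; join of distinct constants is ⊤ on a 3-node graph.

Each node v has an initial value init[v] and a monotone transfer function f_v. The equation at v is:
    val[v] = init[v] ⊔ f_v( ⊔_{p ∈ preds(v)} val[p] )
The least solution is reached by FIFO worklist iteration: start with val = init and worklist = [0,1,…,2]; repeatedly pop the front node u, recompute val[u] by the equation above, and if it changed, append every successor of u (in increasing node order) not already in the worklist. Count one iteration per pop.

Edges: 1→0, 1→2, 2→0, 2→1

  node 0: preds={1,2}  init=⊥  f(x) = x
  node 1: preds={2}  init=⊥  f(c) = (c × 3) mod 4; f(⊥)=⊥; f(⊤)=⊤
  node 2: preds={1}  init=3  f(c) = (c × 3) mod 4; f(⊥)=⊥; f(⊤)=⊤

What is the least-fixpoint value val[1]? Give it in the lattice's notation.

1

Iteration log — 4 steps:
  step 1. node 0  ⊔preds=3  new=3  old=⊥  +wl: 
  step 2. node 1  ⊔preds=3  new=1  old=⊥  +wl: 0
  step 3. node 2  ⊔preds=1  new=3  stable
  step 4. node 0  ⊔preds=⊤  new=⊤  old=3  +wl: 

Least fixpoint reached:
  node 0: ⊤
  node 1: 1
  node 2: 3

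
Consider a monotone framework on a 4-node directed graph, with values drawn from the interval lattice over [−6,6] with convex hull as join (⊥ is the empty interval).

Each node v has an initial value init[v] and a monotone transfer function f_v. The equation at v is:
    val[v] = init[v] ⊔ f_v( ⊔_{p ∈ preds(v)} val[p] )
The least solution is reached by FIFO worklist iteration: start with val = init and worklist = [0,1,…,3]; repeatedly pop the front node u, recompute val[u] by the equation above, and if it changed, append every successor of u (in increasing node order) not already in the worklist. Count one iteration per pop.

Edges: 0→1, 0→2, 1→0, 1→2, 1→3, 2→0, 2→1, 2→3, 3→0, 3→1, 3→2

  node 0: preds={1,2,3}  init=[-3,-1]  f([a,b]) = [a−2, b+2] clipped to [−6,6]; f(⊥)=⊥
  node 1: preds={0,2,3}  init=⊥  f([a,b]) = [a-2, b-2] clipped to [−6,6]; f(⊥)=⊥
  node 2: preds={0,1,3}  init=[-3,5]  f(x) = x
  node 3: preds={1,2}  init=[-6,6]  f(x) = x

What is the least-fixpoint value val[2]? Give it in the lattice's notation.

Worklist (6 pops):
  #1 pop 0: in=[-6,6] → [-6,6] (was [-3,-1]); enqueue []
  #2 pop 1: in=[-6,6] → [-6,4] (was ⊥); enqueue [0]
  #3 pop 2: in=[-6,6] → [-6,6] (was [-3,5]); enqueue [1]
  #4 pop 3: in=[-6,6] → [-6,6] (no change)
  #5 pop 0: in=[-6,6] → [-6,6] (no change)
  #6 pop 1: in=[-6,6] → [-6,4] (no change)

Fixpoint:
  val[0] = [-6,6]
  val[1] = [-6,4]
  val[2] = [-6,6]
  val[3] = [-6,6]

[-6,6]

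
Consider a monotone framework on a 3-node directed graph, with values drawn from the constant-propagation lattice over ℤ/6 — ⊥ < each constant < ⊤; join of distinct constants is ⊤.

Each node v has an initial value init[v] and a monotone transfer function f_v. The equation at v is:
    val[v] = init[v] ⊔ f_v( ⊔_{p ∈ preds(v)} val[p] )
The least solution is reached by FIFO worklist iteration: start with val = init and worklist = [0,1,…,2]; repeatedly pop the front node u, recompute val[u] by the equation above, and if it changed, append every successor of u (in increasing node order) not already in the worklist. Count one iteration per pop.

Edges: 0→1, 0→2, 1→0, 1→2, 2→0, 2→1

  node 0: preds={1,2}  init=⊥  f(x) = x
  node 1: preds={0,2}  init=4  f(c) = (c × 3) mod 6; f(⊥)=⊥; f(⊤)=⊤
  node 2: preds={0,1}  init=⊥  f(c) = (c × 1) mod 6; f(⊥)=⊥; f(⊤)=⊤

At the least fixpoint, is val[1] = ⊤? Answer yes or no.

Trace (6 dequeues):
  [1] u=0 | in 4 | out 4 | prev ⊥ | push {}
  [2] u=1 | in 4 | out ⊤ | prev 4 | push {0}
  [3] u=2 | in ⊤ | out ⊤ | prev ⊥ | push {1}
  [4] u=0 | in ⊤ | out ⊤ | prev 4 | push {2}
  [5] u=1 | in ⊤ | out ⊤ | ==
  [6] u=2 | in ⊤ | out ⊤ | ==

Converged values:
  [0] ⊤
  [1] ⊤
  [2] ⊤

yes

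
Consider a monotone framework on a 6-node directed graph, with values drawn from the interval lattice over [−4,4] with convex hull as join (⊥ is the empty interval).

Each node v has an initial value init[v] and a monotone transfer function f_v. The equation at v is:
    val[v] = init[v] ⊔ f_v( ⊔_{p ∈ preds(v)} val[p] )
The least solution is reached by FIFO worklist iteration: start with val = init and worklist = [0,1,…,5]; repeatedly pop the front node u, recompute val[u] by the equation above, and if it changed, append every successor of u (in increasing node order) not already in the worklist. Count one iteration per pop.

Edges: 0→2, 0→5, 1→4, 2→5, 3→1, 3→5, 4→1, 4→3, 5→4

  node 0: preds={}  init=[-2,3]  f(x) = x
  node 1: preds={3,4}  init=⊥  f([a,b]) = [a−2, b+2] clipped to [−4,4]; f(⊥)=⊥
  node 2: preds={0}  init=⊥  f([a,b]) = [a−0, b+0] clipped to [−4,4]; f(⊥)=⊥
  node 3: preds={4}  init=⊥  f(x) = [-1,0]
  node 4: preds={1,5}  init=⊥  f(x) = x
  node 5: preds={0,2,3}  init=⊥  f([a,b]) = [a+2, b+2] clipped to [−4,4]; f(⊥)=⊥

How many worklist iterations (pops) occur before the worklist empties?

Iteration log — 13 steps:
  step 1. node 0  ⊔preds=⊥  new=[-2,3]  stable
  step 2. node 1  ⊔preds=⊥  new=⊥  stable
  step 3. node 2  ⊔preds=[-2,3]  new=[-2,3]  old=⊥  +wl: 
  step 4. node 3  ⊔preds=⊥  new=[-1,0]  old=⊥  +wl: 1
  step 5. node 4  ⊔preds=⊥  new=⊥  stable
  step 6. node 5  ⊔preds=[-2,3]  new=[0,4]  old=⊥  +wl: 4
  step 7. node 1  ⊔preds=[-1,0]  new=[-3,2]  old=⊥  +wl: 
  step 8. node 4  ⊔preds=[-3,4]  new=[-3,4]  old=⊥  +wl: 1,3
  step 9. node 1  ⊔preds=[-3,4]  new=[-4,4]  old=[-3,2]  +wl: 4
  step 10. node 3  ⊔preds=[-3,4]  new=[-1,0]  stable
  step 11. node 4  ⊔preds=[-4,4]  new=[-4,4]  old=[-3,4]  +wl: 1,3
  step 12. node 1  ⊔preds=[-4,4]  new=[-4,4]  stable
  step 13. node 3  ⊔preds=[-4,4]  new=[-1,0]  stable

Least fixpoint reached:
  node 0: [-2,3]
  node 1: [-4,4]
  node 2: [-2,3]
  node 3: [-1,0]
  node 4: [-4,4]
  node 5: [0,4]

13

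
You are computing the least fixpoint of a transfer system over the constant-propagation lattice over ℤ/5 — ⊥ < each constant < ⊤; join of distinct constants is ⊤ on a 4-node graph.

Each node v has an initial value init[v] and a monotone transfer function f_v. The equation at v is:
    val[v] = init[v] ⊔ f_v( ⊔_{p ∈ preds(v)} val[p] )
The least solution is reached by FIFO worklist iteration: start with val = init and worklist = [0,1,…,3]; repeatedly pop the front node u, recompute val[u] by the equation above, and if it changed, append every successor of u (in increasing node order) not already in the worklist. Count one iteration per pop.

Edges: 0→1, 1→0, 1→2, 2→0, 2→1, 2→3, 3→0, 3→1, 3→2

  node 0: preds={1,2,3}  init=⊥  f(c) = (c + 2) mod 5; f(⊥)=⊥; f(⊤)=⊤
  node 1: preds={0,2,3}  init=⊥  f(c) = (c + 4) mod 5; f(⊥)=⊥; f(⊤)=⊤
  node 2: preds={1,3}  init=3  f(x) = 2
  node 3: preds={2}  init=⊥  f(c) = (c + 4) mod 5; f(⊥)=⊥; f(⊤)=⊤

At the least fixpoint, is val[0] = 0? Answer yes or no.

Iteration log — 7 steps:
  step 1. node 0  ⊔preds=3  new=0  old=⊥  +wl: 
  step 2. node 1  ⊔preds=⊤  new=⊤  old=⊥  +wl: 0
  step 3. node 2  ⊔preds=⊤  new=⊤  old=3  +wl: 1
  step 4. node 3  ⊔preds=⊤  new=⊤  old=⊥  +wl: 2
  step 5. node 0  ⊔preds=⊤  new=⊤  old=0  +wl: 
  step 6. node 1  ⊔preds=⊤  new=⊤  stable
  step 7. node 2  ⊔preds=⊤  new=⊤  stable

Least fixpoint reached:
  node 0: ⊤
  node 1: ⊤
  node 2: ⊤
  node 3: ⊤

no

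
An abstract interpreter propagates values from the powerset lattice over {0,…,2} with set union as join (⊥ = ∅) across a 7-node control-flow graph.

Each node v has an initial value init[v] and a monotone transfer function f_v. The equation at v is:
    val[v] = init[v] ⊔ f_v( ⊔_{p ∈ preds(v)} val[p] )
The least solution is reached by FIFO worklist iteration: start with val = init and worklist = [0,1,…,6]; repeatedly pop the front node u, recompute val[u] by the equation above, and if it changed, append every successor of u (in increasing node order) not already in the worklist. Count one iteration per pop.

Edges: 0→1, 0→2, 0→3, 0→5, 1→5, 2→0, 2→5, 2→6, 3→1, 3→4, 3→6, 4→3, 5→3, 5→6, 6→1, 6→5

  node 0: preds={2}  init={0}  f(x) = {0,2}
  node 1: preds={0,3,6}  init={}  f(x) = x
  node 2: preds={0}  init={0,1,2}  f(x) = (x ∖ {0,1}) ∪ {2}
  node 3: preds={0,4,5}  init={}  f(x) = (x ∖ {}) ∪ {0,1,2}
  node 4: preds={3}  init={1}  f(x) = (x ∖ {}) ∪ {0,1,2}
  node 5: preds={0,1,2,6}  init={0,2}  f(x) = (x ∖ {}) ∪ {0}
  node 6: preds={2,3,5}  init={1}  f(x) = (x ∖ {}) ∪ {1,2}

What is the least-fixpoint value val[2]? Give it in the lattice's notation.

{0,1,2}

Worklist (10 pops):
  #1 pop 0: in={0,1,2} → {0,2} (was {0}); enqueue []
  #2 pop 1: in={0,1,2} → {0,1,2} (was {}); enqueue []
  #3 pop 2: in={0,2} → {0,1,2} (no change)
  #4 pop 3: in={0,1,2} → {0,1,2} (was {}); enqueue [1]
  #5 pop 4: in={0,1,2} → {0,1,2} (was {1}); enqueue [3]
  #6 pop 5: in={0,1,2} → {0,1,2} (was {0,2}); enqueue []
  #7 pop 6: in={0,1,2} → {0,1,2} (was {1}); enqueue [5]
  #8 pop 1: in={0,1,2} → {0,1,2} (no change)
  #9 pop 3: in={0,1,2} → {0,1,2} (no change)
  #10 pop 5: in={0,1,2} → {0,1,2} (no change)

Fixpoint:
  val[0] = {0,2}
  val[1] = {0,1,2}
  val[2] = {0,1,2}
  val[3] = {0,1,2}
  val[4] = {0,1,2}
  val[5] = {0,1,2}
  val[6] = {0,1,2}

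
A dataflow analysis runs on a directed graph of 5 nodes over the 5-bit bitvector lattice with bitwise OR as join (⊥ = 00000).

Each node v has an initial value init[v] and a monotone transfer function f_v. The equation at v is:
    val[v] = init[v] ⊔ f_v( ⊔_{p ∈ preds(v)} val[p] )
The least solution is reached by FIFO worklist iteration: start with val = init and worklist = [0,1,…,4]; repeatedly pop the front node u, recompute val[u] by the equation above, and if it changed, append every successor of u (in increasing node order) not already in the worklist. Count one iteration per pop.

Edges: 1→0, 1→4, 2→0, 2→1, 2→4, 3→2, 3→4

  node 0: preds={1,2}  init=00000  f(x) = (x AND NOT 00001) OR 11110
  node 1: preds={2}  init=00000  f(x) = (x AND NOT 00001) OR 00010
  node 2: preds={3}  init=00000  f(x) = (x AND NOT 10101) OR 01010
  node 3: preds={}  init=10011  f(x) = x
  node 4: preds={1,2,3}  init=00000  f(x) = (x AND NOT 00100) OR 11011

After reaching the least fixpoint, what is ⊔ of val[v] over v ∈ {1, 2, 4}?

Trace (9 dequeues):
  [1] u=0 | in 00000 | out 11110 | prev 00000 | push {}
  [2] u=1 | in 00000 | out 00010 | prev 00000 | push {0}
  [3] u=2 | in 10011 | out 01010 | prev 00000 | push {1}
  [4] u=3 | in 00000 | out 10011 | ==
  [5] u=4 | in 11011 | out 11011 | prev 00000 | push {}
  [6] u=0 | in 01010 | out 11110 | ==
  [7] u=1 | in 01010 | out 01010 | prev 00010 | push {0,4}
  [8] u=0 | in 01010 | out 11110 | ==
  [9] u=4 | in 11011 | out 11011 | ==

Converged values:
  [0] 11110
  [1] 01010
  [2] 01010
  [3] 10011
  [4] 11011

11011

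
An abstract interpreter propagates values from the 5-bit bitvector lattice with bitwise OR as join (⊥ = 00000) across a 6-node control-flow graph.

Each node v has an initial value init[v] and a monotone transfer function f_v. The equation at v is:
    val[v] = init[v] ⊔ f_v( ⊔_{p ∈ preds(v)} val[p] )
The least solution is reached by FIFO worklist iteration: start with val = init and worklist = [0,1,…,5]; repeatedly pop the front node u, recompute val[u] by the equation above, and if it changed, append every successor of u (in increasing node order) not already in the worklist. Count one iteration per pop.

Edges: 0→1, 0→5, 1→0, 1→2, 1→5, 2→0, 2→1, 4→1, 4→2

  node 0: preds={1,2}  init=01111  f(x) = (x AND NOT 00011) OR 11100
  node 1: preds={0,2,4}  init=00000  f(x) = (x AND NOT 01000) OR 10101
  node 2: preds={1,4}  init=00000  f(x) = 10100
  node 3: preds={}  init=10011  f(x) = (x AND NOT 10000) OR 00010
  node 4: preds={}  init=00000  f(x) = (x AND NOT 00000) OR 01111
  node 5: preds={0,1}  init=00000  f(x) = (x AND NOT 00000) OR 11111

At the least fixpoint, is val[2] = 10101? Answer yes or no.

Worklist (9 pops):
  #1 pop 0: in=00000 → 11111 (was 01111); enqueue []
  #2 pop 1: in=11111 → 10111 (was 00000); enqueue [0]
  #3 pop 2: in=10111 → 10100 (was 00000); enqueue [1]
  #4 pop 3: in=00000 → 10011 (no change)
  #5 pop 4: in=00000 → 01111 (was 00000); enqueue [2]
  #6 pop 5: in=11111 → 11111 (was 00000); enqueue []
  #7 pop 0: in=10111 → 11111 (no change)
  #8 pop 1: in=11111 → 10111 (no change)
  #9 pop 2: in=11111 → 10100 (no change)

Fixpoint:
  val[0] = 11111
  val[1] = 10111
  val[2] = 10100
  val[3] = 10011
  val[4] = 01111
  val[5] = 11111

no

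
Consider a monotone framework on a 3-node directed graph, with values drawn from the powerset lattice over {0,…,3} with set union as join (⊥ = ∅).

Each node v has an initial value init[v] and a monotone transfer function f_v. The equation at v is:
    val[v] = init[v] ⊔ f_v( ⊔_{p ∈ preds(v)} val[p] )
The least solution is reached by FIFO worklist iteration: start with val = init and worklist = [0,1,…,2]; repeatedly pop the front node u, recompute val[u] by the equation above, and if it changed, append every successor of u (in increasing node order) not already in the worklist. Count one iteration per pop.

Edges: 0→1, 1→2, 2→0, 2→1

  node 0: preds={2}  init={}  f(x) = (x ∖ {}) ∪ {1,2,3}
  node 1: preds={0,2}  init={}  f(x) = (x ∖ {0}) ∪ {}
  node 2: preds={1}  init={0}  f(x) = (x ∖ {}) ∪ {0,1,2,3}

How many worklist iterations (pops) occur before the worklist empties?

5

Worklist (5 pops):
  #1 pop 0: in={0} → {0,1,2,3} (was {}); enqueue []
  #2 pop 1: in={0,1,2,3} → {1,2,3} (was {}); enqueue []
  #3 pop 2: in={1,2,3} → {0,1,2,3} (was {0}); enqueue [0,1]
  #4 pop 0: in={0,1,2,3} → {0,1,2,3} (no change)
  #5 pop 1: in={0,1,2,3} → {1,2,3} (no change)

Fixpoint:
  val[0] = {0,1,2,3}
  val[1] = {1,2,3}
  val[2] = {0,1,2,3}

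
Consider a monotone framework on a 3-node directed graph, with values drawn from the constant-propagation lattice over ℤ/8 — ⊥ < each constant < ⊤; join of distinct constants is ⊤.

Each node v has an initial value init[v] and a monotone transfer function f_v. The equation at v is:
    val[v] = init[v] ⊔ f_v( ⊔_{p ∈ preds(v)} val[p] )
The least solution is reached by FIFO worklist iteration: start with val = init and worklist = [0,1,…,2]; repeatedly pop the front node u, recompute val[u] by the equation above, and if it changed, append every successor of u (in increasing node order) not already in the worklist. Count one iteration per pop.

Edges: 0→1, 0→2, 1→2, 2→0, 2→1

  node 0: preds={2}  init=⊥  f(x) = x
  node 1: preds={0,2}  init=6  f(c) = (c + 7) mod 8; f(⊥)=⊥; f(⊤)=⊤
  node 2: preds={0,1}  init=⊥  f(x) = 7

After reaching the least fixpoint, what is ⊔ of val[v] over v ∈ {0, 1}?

Trace (6 dequeues):
  [1] u=0 | in ⊥ | out ⊥ | ==
  [2] u=1 | in ⊥ | out 6 | ==
  [3] u=2 | in 6 | out 7 | prev ⊥ | push {0,1}
  [4] u=0 | in 7 | out 7 | prev ⊥ | push {2}
  [5] u=1 | in 7 | out 6 | ==
  [6] u=2 | in ⊤ | out 7 | ==

Converged values:
  [0] 7
  [1] 6
  [2] 7

⊤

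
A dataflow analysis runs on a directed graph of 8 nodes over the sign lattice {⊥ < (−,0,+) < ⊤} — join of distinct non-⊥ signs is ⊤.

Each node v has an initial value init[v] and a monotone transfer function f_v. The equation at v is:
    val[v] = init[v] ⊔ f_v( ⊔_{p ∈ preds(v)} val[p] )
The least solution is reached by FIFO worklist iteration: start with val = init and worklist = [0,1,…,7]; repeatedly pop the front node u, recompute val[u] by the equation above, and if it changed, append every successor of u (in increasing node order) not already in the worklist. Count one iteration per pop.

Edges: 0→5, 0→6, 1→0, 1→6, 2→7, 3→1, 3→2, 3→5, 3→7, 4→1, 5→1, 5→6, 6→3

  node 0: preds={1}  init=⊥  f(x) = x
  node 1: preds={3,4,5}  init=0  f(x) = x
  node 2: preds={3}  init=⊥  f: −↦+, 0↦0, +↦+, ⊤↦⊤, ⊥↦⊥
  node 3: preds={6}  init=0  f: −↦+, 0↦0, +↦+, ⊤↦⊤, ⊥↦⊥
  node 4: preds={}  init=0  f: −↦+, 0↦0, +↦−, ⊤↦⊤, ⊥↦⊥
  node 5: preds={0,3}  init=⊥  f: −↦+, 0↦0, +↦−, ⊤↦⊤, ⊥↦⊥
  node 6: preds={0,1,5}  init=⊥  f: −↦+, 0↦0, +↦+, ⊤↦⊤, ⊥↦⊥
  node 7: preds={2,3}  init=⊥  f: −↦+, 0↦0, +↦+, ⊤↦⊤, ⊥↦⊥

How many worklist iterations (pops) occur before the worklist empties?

Worklist (10 pops):
  #1 pop 0: in=0 → 0 (was ⊥); enqueue []
  #2 pop 1: in=0 → 0 (no change)
  #3 pop 2: in=0 → 0 (was ⊥); enqueue []
  #4 pop 3: in=⊥ → 0 (no change)
  #5 pop 4: in=⊥ → 0 (no change)
  #6 pop 5: in=0 → 0 (was ⊥); enqueue [1]
  #7 pop 6: in=0 → 0 (was ⊥); enqueue [3]
  #8 pop 7: in=0 → 0 (was ⊥); enqueue []
  #9 pop 1: in=0 → 0 (no change)
  #10 pop 3: in=0 → 0 (no change)

Fixpoint:
  val[0] = 0
  val[1] = 0
  val[2] = 0
  val[3] = 0
  val[4] = 0
  val[5] = 0
  val[6] = 0
  val[7] = 0

10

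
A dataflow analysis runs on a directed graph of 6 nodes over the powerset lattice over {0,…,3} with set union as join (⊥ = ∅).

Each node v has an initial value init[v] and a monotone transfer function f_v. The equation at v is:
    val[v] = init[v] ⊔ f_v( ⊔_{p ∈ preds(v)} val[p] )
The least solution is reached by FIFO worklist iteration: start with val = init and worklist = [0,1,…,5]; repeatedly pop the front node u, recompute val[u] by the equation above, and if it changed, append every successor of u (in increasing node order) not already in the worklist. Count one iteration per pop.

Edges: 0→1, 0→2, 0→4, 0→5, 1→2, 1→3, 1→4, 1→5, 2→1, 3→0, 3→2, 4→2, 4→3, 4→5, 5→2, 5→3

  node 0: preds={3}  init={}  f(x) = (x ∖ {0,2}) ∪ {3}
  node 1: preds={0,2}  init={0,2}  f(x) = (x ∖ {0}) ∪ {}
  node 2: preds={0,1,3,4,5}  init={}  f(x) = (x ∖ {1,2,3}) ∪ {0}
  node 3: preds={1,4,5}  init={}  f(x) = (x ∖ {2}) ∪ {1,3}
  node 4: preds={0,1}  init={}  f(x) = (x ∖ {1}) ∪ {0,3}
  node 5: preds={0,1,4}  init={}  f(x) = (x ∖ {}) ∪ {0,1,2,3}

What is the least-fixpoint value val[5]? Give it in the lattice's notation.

{0,1,2,3}

Worklist (15 pops):
  #1 pop 0: in={} → {3} (was {}); enqueue []
  #2 pop 1: in={3} → {0,2,3} (was {0,2}); enqueue []
  #3 pop 2: in={0,2,3} → {0} (was {}); enqueue [1]
  #4 pop 3: in={0,2,3} → {0,1,3} (was {}); enqueue [0,2]
  #5 pop 4: in={0,2,3} → {0,2,3} (was {}); enqueue [3]
  #6 pop 5: in={0,2,3} → {0,1,2,3} (was {}); enqueue []
  #7 pop 1: in={0,3} → {0,2,3} (no change)
  #8 pop 0: in={0,1,3} → {1,3} (was {3}); enqueue [1,4,5]
  #9 pop 2: in={0,1,2,3} → {0} (no change)
  #10 pop 3: in={0,1,2,3} → {0,1,3} (no change)
  #11 pop 1: in={0,1,3} → {0,1,2,3} (was {0,2,3}); enqueue [2,3]
  #12 pop 4: in={0,1,2,3} → {0,2,3} (no change)
  #13 pop 5: in={0,1,2,3} → {0,1,2,3} (no change)
  #14 pop 2: in={0,1,2,3} → {0} (no change)
  #15 pop 3: in={0,1,2,3} → {0,1,3} (no change)

Fixpoint:
  val[0] = {1,3}
  val[1] = {0,1,2,3}
  val[2] = {0}
  val[3] = {0,1,3}
  val[4] = {0,2,3}
  val[5] = {0,1,2,3}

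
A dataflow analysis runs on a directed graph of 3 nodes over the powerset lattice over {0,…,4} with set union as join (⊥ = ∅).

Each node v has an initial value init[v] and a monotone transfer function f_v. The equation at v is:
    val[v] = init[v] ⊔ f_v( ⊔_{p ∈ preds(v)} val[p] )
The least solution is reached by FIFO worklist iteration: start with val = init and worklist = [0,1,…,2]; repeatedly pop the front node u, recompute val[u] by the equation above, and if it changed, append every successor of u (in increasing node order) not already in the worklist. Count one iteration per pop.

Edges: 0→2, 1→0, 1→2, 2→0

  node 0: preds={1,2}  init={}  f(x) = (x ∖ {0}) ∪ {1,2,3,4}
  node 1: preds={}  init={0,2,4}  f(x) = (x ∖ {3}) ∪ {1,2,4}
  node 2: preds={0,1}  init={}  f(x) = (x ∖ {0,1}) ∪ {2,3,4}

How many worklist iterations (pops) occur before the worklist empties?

Iteration log — 4 steps:
  step 1. node 0  ⊔preds={0,2,4}  new={1,2,3,4}  old={}  +wl: 
  step 2. node 1  ⊔preds={}  new={0,1,2,4}  old={0,2,4}  +wl: 0
  step 3. node 2  ⊔preds={0,1,2,3,4}  new={2,3,4}  old={}  +wl: 
  step 4. node 0  ⊔preds={0,1,2,3,4}  new={1,2,3,4}  stable

Least fixpoint reached:
  node 0: {1,2,3,4}
  node 1: {0,1,2,4}
  node 2: {2,3,4}

4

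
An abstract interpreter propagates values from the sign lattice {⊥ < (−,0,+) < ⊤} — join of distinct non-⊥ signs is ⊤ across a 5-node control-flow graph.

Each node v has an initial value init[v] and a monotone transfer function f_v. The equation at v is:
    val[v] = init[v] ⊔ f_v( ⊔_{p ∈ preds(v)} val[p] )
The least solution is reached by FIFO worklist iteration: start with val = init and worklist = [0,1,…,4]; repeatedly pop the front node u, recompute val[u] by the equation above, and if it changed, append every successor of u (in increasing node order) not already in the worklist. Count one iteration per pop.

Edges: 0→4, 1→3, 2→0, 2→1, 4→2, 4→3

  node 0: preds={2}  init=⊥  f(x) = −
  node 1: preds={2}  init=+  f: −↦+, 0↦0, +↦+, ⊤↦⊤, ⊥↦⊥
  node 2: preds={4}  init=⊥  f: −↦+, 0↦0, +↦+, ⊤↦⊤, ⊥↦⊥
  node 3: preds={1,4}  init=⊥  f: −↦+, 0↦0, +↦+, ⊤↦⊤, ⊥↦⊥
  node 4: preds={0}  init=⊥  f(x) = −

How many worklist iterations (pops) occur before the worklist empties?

9

Worklist (9 pops):
  #1 pop 0: in=⊥ → − (was ⊥); enqueue []
  #2 pop 1: in=⊥ → + (no change)
  #3 pop 2: in=⊥ → ⊥ (no change)
  #4 pop 3: in=+ → + (was ⊥); enqueue []
  #5 pop 4: in=− → − (was ⊥); enqueue [2,3]
  #6 pop 2: in=− → + (was ⊥); enqueue [0,1]
  #7 pop 3: in=⊤ → ⊤ (was +); enqueue []
  #8 pop 0: in=+ → − (no change)
  #9 pop 1: in=+ → + (no change)

Fixpoint:
  val[0] = −
  val[1] = +
  val[2] = +
  val[3] = ⊤
  val[4] = −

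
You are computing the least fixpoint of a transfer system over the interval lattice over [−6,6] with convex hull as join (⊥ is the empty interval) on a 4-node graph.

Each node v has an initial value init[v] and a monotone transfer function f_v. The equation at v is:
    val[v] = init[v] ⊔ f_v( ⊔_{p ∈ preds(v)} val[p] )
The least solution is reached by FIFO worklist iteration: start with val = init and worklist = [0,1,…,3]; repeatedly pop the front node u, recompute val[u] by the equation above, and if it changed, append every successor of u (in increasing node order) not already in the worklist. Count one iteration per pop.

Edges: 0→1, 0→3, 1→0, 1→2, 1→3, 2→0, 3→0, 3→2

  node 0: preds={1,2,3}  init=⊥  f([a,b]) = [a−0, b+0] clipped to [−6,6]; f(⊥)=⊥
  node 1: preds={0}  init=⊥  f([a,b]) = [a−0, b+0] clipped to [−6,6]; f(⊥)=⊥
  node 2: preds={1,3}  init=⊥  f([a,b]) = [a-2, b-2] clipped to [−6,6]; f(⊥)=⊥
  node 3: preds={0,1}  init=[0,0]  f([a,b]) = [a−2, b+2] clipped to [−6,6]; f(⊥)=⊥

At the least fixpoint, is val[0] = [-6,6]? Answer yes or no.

yes

Worklist (18 pops):
  #1 pop 0: in=[0,0] → [0,0] (was ⊥); enqueue []
  #2 pop 1: in=[0,0] → [0,0] (was ⊥); enqueue [0]
  #3 pop 2: in=[0,0] → [-2,-2] (was ⊥); enqueue []
  #4 pop 3: in=[0,0] → [-2,2] (was [0,0]); enqueue [2]
  #5 pop 0: in=[-2,2] → [-2,2] (was [0,0]); enqueue [1,3]
  #6 pop 2: in=[-2,2] → [-4,0] (was [-2,-2]); enqueue [0]
  #7 pop 1: in=[-2,2] → [-2,2] (was [0,0]); enqueue [2]
  #8 pop 3: in=[-2,2] → [-4,4] (was [-2,2]); enqueue []
  #9 pop 0: in=[-4,4] → [-4,4] (was [-2,2]); enqueue [1,3]
  #10 pop 2: in=[-4,4] → [-6,2] (was [-4,0]); enqueue [0]
  #11 pop 1: in=[-4,4] → [-4,4] (was [-2,2]); enqueue [2]
  #12 pop 3: in=[-4,4] → [-6,6] (was [-4,4]); enqueue []
  #13 pop 0: in=[-6,6] → [-6,6] (was [-4,4]); enqueue [1,3]
  #14 pop 2: in=[-6,6] → [-6,4] (was [-6,2]); enqueue [0]
  #15 pop 1: in=[-6,6] → [-6,6] (was [-4,4]); enqueue [2]
  #16 pop 3: in=[-6,6] → [-6,6] (no change)
  #17 pop 0: in=[-6,6] → [-6,6] (no change)
  #18 pop 2: in=[-6,6] → [-6,4] (no change)

Fixpoint:
  val[0] = [-6,6]
  val[1] = [-6,6]
  val[2] = [-6,4]
  val[3] = [-6,6]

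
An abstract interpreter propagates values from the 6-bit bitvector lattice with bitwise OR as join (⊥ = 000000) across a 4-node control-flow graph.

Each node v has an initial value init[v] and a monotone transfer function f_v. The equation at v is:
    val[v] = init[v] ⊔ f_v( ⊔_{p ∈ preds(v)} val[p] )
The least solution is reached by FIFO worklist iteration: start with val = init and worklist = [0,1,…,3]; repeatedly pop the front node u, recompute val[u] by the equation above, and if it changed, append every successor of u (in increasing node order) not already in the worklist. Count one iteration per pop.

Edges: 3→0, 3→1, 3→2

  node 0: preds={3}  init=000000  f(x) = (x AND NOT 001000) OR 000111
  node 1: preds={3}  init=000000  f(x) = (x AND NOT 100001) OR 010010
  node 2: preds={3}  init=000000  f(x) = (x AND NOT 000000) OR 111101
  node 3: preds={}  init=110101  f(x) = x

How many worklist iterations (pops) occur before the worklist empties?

Trace (4 dequeues):
  [1] u=0 | in 110101 | out 110111 | prev 000000 | push {}
  [2] u=1 | in 110101 | out 010110 | prev 000000 | push {}
  [3] u=2 | in 110101 | out 111101 | prev 000000 | push {}
  [4] u=3 | in 000000 | out 110101 | ==

Converged values:
  [0] 110111
  [1] 010110
  [2] 111101
  [3] 110101

4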